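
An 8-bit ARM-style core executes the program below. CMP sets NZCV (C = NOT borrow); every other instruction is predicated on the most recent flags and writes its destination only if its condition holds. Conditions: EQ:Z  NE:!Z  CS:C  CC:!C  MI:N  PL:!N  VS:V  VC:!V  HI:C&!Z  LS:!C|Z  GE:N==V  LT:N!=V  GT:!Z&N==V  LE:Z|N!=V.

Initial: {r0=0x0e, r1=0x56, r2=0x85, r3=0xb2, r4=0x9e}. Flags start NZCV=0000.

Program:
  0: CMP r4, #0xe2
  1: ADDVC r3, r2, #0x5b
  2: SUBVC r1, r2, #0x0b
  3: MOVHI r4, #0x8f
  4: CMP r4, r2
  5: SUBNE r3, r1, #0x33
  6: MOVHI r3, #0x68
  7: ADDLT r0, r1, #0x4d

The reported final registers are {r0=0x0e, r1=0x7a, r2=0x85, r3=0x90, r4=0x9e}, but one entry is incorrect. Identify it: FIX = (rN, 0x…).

FIX = (r3, 0x68)

[0] flags=1000 → (cmp)
[1] flags=1000 VC?T → r3=0xe0
[2] flags=1000 VC?T → r1=0x7a
[3] flags=1000 HI?F → skip
[4] flags=0010 → (cmp)
[5] flags=0010 NE?T → r3=0x47
[6] flags=0010 HI?T → r3=0x68
[7] flags=0010 LT?F → skip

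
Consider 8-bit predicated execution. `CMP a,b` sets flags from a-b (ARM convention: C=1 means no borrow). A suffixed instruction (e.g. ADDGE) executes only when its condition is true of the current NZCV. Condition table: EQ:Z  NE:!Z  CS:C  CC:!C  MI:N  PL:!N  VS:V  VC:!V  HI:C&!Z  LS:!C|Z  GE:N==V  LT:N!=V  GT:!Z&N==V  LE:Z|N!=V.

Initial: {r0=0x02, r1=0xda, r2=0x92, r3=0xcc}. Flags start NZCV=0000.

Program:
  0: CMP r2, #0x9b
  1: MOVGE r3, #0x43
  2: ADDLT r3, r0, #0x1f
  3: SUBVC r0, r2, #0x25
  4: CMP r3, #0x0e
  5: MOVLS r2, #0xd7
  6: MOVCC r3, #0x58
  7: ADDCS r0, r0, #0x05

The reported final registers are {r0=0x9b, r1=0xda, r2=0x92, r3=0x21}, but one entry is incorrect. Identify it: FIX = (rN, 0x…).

0: ✓ CMP  NZCV=1000
1: · MOVGE
2: ✓ ADDLT  r3←0x21
3: ✓ SUBVC  r0←0x6d
4: ✓ CMP  NZCV=0010
5: · MOVLS
6: · MOVCC
7: ✓ ADDCS  r0←0x72

FIX = (r0, 0x72)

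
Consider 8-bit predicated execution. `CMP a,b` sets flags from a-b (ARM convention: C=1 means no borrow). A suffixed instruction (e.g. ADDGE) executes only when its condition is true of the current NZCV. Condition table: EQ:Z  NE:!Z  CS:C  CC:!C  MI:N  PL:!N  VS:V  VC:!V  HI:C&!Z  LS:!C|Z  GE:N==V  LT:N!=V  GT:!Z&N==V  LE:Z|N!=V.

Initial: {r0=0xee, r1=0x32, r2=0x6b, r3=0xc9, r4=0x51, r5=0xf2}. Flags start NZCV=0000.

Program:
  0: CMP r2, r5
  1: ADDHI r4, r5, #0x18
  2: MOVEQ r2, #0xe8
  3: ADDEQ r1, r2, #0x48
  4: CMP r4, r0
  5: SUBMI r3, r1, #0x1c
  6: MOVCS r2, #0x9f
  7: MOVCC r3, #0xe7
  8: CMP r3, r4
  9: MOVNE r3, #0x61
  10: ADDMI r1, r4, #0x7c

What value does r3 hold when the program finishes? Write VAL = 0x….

VAL = 0x61

[0] flags=0000 → (cmp)
[1] flags=0000 HI?F → skip
[2] flags=0000 EQ?F → skip
[3] flags=0000 EQ?F → skip
[4] flags=0000 → (cmp)
[5] flags=0000 MI?F → skip
[6] flags=0000 CS?F → skip
[7] flags=0000 CC?T → r3=0xe7
[8] flags=1010 → (cmp)
[9] flags=1010 NE?T → r3=0x61
[10] flags=1010 MI?T → r1=0xcd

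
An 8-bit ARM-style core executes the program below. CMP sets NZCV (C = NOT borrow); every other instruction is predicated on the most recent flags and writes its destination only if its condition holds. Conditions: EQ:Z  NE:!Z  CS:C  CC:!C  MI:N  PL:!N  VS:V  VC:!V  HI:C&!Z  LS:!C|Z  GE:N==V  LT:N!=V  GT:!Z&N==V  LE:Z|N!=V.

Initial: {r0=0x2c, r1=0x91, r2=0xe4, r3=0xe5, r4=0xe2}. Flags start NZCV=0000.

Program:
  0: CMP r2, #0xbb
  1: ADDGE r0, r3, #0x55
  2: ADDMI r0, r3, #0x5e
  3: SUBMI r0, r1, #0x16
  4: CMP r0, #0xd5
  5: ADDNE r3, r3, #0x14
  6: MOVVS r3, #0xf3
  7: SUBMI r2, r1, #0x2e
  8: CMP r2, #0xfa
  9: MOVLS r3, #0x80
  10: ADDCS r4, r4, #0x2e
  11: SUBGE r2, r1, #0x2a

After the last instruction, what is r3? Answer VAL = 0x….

VAL = 0x80

0: ✓ CMP  NZCV=0010
1: ✓ ADDGE  r0←0x3a
2: · ADDMI
3: · SUBMI
4: ✓ CMP  NZCV=0000
5: ✓ ADDNE  r3←0xf9
6: · MOVVS
7: · SUBMI
8: ✓ CMP  NZCV=1000
9: ✓ MOVLS  r3←0x80
10: · ADDCS
11: · SUBGE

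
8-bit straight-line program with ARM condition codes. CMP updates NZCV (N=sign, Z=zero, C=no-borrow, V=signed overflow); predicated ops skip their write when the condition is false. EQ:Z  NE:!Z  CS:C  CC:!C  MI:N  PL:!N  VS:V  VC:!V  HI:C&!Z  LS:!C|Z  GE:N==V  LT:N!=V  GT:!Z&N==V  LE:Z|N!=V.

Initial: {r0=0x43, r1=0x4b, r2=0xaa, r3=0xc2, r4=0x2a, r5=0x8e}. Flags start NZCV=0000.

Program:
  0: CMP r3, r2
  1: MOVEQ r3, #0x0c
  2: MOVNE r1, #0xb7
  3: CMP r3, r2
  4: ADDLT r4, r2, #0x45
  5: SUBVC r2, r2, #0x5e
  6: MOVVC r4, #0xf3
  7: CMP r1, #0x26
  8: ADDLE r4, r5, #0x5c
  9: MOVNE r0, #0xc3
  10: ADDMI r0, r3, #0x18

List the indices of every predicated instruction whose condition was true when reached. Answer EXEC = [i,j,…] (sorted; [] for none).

EXEC = [2,5,6,8,9,10]

0: ✓ CMP  NZCV=0010
1: · MOVEQ
2: ✓ MOVNE  r1←0xb7
3: ✓ CMP  NZCV=0010
4: · ADDLT
5: ✓ SUBVC  r2←0x4c
6: ✓ MOVVC  r4←0xf3
7: ✓ CMP  NZCV=1010
8: ✓ ADDLE  r4←0xea
9: ✓ MOVNE  r0←0xc3
10: ✓ ADDMI  r0←0xda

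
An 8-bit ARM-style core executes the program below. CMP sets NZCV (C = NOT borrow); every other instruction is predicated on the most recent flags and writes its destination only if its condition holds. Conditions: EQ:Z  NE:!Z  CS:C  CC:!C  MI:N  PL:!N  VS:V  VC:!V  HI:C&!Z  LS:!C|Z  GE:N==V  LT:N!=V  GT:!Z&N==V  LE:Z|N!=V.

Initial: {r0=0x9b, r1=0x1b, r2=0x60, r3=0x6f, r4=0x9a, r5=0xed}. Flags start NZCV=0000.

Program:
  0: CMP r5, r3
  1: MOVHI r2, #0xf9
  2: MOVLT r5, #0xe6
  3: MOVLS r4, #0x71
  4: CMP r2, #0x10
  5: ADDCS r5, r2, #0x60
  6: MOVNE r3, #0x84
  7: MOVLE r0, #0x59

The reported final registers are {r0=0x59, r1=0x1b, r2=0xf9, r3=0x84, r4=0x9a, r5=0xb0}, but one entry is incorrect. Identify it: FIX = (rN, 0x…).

FIX = (r5, 0x59)

0: ✓ CMP  NZCV=0011
1: ✓ MOVHI  r2←0xf9
2: ✓ MOVLT  r5←0xe6
3: · MOVLS
4: ✓ CMP  NZCV=1010
5: ✓ ADDCS  r5←0x59
6: ✓ MOVNE  r3←0x84
7: ✓ MOVLE  r0←0x59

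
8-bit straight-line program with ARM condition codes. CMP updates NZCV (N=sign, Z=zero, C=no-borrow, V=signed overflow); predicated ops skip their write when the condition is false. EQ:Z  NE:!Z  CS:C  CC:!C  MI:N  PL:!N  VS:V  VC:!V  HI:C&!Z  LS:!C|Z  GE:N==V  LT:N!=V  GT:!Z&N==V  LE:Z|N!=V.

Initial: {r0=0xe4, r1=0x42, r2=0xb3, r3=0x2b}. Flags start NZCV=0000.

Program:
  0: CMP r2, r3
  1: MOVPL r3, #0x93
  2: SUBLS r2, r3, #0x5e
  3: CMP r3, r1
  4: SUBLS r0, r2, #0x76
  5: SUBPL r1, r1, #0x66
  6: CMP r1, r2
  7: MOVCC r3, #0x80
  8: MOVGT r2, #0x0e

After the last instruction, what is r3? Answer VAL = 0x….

VAL = 0x80

0: ✓ CMP  NZCV=1010
1: · MOVPL
2: · SUBLS
3: ✓ CMP  NZCV=1000
4: ✓ SUBLS  r0←0x3d
5: · SUBPL
6: ✓ CMP  NZCV=1001
7: ✓ MOVCC  r3←0x80
8: ✓ MOVGT  r2←0x0e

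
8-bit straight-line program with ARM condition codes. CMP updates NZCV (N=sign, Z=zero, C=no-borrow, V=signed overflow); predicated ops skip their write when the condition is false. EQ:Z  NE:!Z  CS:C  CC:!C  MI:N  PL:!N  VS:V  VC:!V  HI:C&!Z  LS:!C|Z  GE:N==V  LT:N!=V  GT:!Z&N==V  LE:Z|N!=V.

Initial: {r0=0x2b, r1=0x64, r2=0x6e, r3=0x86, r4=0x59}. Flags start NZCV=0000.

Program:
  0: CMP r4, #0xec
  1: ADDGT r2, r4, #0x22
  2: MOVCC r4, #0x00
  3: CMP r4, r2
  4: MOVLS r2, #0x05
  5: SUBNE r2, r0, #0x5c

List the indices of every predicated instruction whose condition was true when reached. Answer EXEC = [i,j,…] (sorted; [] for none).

[0] flags=0000 → (cmp)
[1] flags=0000 GT?T → r2=0x7b
[2] flags=0000 CC?T → r4=0x00
[3] flags=1000 → (cmp)
[4] flags=1000 LS?T → r2=0x05
[5] flags=1000 NE?T → r2=0xcf

EXEC = [1,2,4,5]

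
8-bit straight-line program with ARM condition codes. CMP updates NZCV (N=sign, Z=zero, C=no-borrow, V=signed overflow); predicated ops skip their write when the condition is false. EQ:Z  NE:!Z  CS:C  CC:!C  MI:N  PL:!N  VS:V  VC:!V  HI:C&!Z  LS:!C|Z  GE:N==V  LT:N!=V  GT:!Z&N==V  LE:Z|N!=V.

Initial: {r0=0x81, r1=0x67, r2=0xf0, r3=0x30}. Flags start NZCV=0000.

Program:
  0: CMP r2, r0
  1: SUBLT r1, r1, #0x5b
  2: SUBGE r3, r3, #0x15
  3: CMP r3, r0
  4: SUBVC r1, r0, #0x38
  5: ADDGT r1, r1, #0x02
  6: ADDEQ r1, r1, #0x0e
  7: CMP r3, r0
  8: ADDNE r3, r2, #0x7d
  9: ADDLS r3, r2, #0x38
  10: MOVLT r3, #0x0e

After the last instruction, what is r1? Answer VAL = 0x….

[0] flags=0010 → (cmp)
[1] flags=0010 LT?F → skip
[2] flags=0010 GE?T → r3=0x1b
[3] flags=1001 → (cmp)
[4] flags=1001 VC?F → skip
[5] flags=1001 GT?T → r1=0x69
[6] flags=1001 EQ?F → skip
[7] flags=1001 → (cmp)
[8] flags=1001 NE?T → r3=0x6d
[9] flags=1001 LS?T → r3=0x28
[10] flags=1001 LT?F → skip

VAL = 0x69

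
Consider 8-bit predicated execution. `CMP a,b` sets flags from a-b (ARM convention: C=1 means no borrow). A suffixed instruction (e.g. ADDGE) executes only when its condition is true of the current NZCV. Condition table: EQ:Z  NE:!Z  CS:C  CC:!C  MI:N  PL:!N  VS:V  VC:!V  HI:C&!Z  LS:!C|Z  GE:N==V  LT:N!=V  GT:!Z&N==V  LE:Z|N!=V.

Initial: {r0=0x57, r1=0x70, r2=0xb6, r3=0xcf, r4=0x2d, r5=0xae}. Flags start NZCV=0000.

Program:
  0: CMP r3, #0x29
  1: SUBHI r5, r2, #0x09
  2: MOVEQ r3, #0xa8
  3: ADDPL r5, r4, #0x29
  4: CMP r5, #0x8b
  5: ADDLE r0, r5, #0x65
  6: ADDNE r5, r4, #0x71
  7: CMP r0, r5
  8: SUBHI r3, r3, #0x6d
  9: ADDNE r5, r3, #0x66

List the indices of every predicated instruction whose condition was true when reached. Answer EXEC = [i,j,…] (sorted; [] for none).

0: ✓ CMP  NZCV=1010
1: ✓ SUBHI  r5←0xad
2: · MOVEQ
3: · ADDPL
4: ✓ CMP  NZCV=0010
5: · ADDLE
6: ✓ ADDNE  r5←0x9e
7: ✓ CMP  NZCV=1001
8: · SUBHI
9: ✓ ADDNE  r5←0x35

EXEC = [1,6,9]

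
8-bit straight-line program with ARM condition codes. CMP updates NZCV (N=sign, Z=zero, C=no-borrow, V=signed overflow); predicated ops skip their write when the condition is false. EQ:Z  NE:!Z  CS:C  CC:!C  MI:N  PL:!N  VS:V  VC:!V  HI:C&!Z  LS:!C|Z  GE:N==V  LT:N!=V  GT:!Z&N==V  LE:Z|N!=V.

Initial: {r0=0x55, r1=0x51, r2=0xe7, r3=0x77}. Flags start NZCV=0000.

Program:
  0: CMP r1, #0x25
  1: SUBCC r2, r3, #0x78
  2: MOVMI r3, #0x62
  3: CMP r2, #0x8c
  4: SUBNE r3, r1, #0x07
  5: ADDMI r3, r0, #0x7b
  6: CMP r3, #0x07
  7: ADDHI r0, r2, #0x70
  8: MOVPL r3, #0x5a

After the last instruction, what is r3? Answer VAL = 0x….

[0] flags=0010 → (cmp)
[1] flags=0010 CC?F → skip
[2] flags=0010 MI?F → skip
[3] flags=0010 → (cmp)
[4] flags=0010 NE?T → r3=0x4a
[5] flags=0010 MI?F → skip
[6] flags=0010 → (cmp)
[7] flags=0010 HI?T → r0=0x57
[8] flags=0010 PL?T → r3=0x5a

VAL = 0x5a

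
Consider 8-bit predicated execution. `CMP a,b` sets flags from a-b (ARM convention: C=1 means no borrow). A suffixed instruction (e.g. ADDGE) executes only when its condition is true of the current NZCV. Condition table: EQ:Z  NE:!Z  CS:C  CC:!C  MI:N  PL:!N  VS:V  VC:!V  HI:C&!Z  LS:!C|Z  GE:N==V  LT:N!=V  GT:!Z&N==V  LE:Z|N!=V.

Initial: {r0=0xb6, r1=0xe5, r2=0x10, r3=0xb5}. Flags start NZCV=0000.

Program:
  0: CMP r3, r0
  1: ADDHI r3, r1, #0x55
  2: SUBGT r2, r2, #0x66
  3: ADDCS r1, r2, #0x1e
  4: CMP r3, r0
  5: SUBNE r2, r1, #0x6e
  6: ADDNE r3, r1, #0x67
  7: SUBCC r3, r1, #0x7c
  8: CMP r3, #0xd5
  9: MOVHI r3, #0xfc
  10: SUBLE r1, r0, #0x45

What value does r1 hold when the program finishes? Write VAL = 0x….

VAL = 0xe5

[0] flags=1000 → (cmp)
[1] flags=1000 HI?F → skip
[2] flags=1000 GT?F → skip
[3] flags=1000 CS?F → skip
[4] flags=1000 → (cmp)
[5] flags=1000 NE?T → r2=0x77
[6] flags=1000 NE?T → r3=0x4c
[7] flags=1000 CC?T → r3=0x69
[8] flags=1001 → (cmp)
[9] flags=1001 HI?F → skip
[10] flags=1001 LE?F → skip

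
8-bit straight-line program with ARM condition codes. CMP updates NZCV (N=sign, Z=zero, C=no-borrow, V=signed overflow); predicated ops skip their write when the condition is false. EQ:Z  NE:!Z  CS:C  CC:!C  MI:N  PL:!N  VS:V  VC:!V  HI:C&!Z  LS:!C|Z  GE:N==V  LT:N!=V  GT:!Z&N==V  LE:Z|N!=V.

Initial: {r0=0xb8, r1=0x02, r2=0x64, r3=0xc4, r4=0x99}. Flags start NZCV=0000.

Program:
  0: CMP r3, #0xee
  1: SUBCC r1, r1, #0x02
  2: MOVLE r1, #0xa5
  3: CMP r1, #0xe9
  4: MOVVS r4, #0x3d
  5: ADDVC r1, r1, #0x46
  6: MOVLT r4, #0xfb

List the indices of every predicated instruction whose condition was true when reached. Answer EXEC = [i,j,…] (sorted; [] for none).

0: ✓ CMP  NZCV=1000
1: ✓ SUBCC  r1←0x00
2: ✓ MOVLE  r1←0xa5
3: ✓ CMP  NZCV=1000
4: · MOVVS
5: ✓ ADDVC  r1←0xeb
6: ✓ MOVLT  r4←0xfb

EXEC = [1,2,5,6]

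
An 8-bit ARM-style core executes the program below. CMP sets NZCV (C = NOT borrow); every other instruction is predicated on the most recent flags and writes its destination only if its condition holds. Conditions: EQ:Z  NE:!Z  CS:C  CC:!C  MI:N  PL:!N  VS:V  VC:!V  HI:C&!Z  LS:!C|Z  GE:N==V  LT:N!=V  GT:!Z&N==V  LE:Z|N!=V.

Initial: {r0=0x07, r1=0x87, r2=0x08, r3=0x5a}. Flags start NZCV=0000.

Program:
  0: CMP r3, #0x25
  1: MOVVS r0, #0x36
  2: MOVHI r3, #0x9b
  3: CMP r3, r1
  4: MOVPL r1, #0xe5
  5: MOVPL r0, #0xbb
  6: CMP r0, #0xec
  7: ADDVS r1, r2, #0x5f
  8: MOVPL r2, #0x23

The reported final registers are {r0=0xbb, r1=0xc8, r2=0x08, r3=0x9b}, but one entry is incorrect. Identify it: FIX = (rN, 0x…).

FIX = (r1, 0xe5)

[0] flags=0010 → (cmp)
[1] flags=0010 VS?F → skip
[2] flags=0010 HI?T → r3=0x9b
[3] flags=0010 → (cmp)
[4] flags=0010 PL?T → r1=0xe5
[5] flags=0010 PL?T → r0=0xbb
[6] flags=1000 → (cmp)
[7] flags=1000 VS?F → skip
[8] flags=1000 PL?F → skip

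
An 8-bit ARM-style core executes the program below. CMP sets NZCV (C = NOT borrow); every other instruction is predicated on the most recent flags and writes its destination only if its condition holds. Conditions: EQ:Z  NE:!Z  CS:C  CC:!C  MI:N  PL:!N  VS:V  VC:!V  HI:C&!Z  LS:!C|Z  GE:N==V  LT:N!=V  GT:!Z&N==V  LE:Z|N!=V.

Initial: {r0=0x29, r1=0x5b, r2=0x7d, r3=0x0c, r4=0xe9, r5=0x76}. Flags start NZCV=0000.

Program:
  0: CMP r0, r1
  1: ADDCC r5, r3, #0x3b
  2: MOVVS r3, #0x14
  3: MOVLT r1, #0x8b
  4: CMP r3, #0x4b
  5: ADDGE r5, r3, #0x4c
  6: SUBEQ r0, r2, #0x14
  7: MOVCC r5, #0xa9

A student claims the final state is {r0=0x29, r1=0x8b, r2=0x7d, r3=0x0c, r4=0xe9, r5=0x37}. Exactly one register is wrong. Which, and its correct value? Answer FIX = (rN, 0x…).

FIX = (r5, 0xa9)

[0] flags=1000 → (cmp)
[1] flags=1000 CC?T → r5=0x47
[2] flags=1000 VS?F → skip
[3] flags=1000 LT?T → r1=0x8b
[4] flags=1000 → (cmp)
[5] flags=1000 GE?F → skip
[6] flags=1000 EQ?F → skip
[7] flags=1000 CC?T → r5=0xa9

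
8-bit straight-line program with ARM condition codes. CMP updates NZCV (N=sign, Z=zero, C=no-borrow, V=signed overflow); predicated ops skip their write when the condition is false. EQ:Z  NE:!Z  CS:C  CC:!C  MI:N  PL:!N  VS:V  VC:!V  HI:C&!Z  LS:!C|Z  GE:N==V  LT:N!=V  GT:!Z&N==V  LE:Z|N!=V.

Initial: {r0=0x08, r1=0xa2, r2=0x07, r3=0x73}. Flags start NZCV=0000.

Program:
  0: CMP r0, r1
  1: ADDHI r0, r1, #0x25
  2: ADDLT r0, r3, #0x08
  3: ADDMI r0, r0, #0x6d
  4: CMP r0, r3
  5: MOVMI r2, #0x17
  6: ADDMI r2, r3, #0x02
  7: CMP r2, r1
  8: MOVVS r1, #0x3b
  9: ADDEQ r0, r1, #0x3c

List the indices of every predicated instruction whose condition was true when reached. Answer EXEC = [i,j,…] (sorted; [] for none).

0: ✓ CMP  NZCV=0000
1: · ADDHI
2: · ADDLT
3: · ADDMI
4: ✓ CMP  NZCV=1000
5: ✓ MOVMI  r2←0x17
6: ✓ ADDMI  r2←0x75
7: ✓ CMP  NZCV=1001
8: ✓ MOVVS  r1←0x3b
9: · ADDEQ

EXEC = [5,6,8]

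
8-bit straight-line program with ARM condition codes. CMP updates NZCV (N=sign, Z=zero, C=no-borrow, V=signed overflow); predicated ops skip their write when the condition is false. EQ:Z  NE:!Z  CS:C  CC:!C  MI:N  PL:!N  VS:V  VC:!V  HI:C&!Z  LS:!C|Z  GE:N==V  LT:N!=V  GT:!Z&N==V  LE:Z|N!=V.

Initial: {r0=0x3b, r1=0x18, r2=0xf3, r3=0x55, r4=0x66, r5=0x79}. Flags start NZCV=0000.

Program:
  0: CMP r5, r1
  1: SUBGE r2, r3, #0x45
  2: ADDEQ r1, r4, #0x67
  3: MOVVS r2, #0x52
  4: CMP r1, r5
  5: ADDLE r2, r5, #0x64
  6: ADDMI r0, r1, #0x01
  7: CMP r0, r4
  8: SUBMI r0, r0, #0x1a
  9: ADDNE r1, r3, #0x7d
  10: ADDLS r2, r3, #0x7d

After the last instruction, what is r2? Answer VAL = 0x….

VAL = 0xd2

0: ✓ CMP  NZCV=0010
1: ✓ SUBGE  r2←0x10
2: · ADDEQ
3: · MOVVS
4: ✓ CMP  NZCV=1000
5: ✓ ADDLE  r2←0xdd
6: ✓ ADDMI  r0←0x19
7: ✓ CMP  NZCV=1000
8: ✓ SUBMI  r0←0xff
9: ✓ ADDNE  r1←0xd2
10: ✓ ADDLS  r2←0xd2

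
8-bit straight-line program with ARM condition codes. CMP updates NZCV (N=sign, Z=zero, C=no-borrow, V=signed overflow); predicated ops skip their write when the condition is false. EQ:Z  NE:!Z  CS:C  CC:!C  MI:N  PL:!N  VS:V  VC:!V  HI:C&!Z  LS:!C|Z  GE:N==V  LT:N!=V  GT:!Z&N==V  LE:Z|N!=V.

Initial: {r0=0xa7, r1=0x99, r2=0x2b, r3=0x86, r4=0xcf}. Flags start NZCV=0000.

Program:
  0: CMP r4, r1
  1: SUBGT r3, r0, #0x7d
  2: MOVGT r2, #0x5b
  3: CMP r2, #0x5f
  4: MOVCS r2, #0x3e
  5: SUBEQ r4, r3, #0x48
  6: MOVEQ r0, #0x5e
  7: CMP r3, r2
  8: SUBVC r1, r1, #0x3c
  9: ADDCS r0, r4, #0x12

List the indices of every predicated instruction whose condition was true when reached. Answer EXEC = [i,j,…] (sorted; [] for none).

0: ✓ CMP  NZCV=0010
1: ✓ SUBGT  r3←0x2a
2: ✓ MOVGT  r2←0x5b
3: ✓ CMP  NZCV=1000
4: · MOVCS
5: · SUBEQ
6: · MOVEQ
7: ✓ CMP  NZCV=1000
8: ✓ SUBVC  r1←0x5d
9: · ADDCS

EXEC = [1,2,8]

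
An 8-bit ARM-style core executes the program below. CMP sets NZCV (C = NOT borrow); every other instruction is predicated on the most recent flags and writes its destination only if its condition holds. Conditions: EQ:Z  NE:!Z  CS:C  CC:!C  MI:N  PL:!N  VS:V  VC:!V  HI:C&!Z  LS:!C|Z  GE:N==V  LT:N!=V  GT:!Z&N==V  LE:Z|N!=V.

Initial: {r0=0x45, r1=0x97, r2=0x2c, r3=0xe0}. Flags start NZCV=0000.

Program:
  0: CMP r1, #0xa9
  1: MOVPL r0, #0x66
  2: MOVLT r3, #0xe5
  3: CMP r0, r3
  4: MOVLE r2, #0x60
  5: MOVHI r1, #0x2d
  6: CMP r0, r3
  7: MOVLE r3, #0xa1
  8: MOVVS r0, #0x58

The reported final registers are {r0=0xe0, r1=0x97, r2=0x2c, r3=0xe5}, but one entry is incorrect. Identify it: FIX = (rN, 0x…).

FIX = (r0, 0x45)

[0] flags=1000 → (cmp)
[1] flags=1000 PL?F → skip
[2] flags=1000 LT?T → r3=0xe5
[3] flags=0000 → (cmp)
[4] flags=0000 LE?F → skip
[5] flags=0000 HI?F → skip
[6] flags=0000 → (cmp)
[7] flags=0000 LE?F → skip
[8] flags=0000 VS?F → skip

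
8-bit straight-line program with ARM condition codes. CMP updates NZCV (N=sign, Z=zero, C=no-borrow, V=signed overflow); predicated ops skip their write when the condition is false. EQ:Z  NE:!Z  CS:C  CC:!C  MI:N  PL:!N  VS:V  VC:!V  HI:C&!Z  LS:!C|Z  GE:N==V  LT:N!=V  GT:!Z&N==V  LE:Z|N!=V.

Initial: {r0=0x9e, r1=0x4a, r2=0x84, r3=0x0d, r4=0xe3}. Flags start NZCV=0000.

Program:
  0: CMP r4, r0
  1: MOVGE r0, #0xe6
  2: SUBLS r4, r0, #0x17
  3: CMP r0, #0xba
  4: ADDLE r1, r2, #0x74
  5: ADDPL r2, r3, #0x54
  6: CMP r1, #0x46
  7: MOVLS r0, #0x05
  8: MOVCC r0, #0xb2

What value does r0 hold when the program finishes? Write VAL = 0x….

[0] flags=0010 → (cmp)
[1] flags=0010 GE?T → r0=0xe6
[2] flags=0010 LS?F → skip
[3] flags=0010 → (cmp)
[4] flags=0010 LE?F → skip
[5] flags=0010 PL?T → r2=0x61
[6] flags=0010 → (cmp)
[7] flags=0010 LS?F → skip
[8] flags=0010 CC?F → skip

VAL = 0xe6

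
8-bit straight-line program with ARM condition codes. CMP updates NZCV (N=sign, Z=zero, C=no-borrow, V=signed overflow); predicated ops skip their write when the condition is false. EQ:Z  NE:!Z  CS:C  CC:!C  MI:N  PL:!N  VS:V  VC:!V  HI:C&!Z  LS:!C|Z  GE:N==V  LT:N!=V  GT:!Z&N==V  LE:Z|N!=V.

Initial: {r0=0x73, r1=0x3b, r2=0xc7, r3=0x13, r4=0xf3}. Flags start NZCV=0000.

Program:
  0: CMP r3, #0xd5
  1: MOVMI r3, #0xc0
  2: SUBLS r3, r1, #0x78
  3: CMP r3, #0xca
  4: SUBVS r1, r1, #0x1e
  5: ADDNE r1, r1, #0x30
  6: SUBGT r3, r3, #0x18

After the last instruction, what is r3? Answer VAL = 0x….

VAL = 0xc3

0: ✓ CMP  NZCV=0000
1: · MOVMI
2: ✓ SUBLS  r3←0xc3
3: ✓ CMP  NZCV=1000
4: · SUBVS
5: ✓ ADDNE  r1←0x6b
6: · SUBGT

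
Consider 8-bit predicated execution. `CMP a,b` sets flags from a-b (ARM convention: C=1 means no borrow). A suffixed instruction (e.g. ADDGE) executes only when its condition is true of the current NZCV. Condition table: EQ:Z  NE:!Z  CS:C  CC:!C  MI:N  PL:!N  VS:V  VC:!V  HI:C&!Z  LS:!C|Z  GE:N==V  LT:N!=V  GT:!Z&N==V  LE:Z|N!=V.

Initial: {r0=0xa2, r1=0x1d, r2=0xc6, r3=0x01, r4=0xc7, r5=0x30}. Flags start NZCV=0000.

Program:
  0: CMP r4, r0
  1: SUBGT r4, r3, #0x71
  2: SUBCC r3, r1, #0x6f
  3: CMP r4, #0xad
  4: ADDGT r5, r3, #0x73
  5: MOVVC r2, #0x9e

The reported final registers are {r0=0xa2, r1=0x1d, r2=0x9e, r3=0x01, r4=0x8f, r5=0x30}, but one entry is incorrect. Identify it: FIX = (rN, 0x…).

FIX = (r4, 0x90)

[0] flags=0010 → (cmp)
[1] flags=0010 GT?T → r4=0x90
[2] flags=0010 CC?F → skip
[3] flags=1000 → (cmp)
[4] flags=1000 GT?F → skip
[5] flags=1000 VC?T → r2=0x9e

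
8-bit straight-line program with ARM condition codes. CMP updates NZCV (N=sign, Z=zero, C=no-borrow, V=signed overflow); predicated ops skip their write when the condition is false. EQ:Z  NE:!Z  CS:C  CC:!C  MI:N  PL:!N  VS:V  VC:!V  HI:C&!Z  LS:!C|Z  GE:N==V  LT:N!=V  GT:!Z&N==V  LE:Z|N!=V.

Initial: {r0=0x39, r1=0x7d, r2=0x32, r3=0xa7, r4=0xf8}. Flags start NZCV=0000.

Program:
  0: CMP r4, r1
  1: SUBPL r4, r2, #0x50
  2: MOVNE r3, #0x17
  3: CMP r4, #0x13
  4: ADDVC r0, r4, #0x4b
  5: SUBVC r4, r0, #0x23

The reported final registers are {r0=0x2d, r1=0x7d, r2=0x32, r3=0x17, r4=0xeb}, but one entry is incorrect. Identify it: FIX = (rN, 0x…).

FIX = (r4, 0x0a)

0: ✓ CMP  NZCV=0011
1: ✓ SUBPL  r4←0xe2
2: ✓ MOVNE  r3←0x17
3: ✓ CMP  NZCV=1010
4: ✓ ADDVC  r0←0x2d
5: ✓ SUBVC  r4←0x0a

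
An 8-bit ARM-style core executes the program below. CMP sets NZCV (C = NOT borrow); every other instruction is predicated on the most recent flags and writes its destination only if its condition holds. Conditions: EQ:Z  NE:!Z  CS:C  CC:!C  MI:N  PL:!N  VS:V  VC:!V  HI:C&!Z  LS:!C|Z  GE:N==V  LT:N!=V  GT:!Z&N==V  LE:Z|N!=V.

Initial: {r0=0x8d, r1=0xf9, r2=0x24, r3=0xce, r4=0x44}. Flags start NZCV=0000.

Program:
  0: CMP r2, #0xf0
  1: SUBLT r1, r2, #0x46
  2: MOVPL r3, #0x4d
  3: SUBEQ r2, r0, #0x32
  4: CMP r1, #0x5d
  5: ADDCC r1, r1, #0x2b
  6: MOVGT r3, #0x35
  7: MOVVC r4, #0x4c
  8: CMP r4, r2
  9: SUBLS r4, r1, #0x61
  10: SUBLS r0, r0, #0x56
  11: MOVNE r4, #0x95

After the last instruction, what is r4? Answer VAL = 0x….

VAL = 0x95

[0] flags=0000 → (cmp)
[1] flags=0000 LT?F → skip
[2] flags=0000 PL?T → r3=0x4d
[3] flags=0000 EQ?F → skip
[4] flags=1010 → (cmp)
[5] flags=1010 CC?F → skip
[6] flags=1010 GT?F → skip
[7] flags=1010 VC?T → r4=0x4c
[8] flags=0010 → (cmp)
[9] flags=0010 LS?F → skip
[10] flags=0010 LS?F → skip
[11] flags=0010 NE?T → r4=0x95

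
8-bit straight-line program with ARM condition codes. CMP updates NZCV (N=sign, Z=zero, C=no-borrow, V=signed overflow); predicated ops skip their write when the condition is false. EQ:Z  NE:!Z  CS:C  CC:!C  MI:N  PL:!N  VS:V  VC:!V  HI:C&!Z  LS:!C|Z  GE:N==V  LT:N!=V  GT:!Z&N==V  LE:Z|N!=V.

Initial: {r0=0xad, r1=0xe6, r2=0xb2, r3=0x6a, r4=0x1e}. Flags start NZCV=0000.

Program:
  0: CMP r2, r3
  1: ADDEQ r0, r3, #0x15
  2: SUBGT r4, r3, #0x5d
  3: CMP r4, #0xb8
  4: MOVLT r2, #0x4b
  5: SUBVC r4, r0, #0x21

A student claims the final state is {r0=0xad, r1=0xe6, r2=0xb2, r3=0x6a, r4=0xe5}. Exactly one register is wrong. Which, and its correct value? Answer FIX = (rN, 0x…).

0: ✓ CMP  NZCV=0011
1: · ADDEQ
2: · SUBGT
3: ✓ CMP  NZCV=0000
4: · MOVLT
5: ✓ SUBVC  r4←0x8c

FIX = (r4, 0x8c)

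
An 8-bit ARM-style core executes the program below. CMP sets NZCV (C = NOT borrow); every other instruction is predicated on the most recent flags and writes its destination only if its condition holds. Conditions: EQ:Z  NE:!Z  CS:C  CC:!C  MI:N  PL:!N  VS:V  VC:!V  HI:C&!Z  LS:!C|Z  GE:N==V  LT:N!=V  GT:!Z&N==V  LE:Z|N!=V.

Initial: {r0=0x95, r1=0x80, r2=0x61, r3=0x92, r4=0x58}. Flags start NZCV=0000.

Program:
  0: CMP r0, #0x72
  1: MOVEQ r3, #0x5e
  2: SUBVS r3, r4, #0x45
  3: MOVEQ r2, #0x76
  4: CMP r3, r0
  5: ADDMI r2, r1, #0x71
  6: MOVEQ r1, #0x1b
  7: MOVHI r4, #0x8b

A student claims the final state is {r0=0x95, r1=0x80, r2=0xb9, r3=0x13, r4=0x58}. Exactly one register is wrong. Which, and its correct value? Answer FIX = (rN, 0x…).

[0] flags=0011 → (cmp)
[1] flags=0011 EQ?F → skip
[2] flags=0011 VS?T → r3=0x13
[3] flags=0011 EQ?F → skip
[4] flags=0000 → (cmp)
[5] flags=0000 MI?F → skip
[6] flags=0000 EQ?F → skip
[7] flags=0000 HI?F → skip

FIX = (r2, 0x61)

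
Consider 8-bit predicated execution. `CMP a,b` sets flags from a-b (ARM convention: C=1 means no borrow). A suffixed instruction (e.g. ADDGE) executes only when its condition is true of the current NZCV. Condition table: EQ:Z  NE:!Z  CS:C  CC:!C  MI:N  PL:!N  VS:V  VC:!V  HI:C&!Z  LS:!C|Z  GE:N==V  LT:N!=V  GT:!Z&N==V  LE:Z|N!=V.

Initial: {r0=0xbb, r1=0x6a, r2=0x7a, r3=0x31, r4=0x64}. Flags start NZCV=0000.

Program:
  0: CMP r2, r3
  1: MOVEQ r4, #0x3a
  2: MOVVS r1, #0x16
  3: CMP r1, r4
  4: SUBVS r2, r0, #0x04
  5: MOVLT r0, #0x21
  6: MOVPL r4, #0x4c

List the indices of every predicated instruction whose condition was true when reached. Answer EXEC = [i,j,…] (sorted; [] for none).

EXEC = [6]

0: ✓ CMP  NZCV=0010
1: · MOVEQ
2: · MOVVS
3: ✓ CMP  NZCV=0010
4: · SUBVS
5: · MOVLT
6: ✓ MOVPL  r4←0x4c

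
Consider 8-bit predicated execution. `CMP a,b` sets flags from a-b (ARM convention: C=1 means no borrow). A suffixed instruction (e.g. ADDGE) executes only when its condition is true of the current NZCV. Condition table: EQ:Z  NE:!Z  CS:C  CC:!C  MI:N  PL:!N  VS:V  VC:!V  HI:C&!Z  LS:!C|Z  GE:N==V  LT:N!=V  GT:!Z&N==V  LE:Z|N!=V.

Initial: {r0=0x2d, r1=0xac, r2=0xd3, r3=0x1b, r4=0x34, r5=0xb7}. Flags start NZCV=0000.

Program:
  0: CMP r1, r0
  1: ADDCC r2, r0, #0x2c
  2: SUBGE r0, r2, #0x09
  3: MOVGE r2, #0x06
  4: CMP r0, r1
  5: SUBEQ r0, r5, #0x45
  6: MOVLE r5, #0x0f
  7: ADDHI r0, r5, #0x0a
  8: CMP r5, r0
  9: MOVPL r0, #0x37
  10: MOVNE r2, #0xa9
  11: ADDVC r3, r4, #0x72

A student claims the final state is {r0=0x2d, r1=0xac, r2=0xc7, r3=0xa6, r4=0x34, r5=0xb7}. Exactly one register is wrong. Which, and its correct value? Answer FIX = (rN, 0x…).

FIX = (r2, 0xa9)

0: ✓ CMP  NZCV=0011
1: · ADDCC
2: · SUBGE
3: · MOVGE
4: ✓ CMP  NZCV=1001
5: · SUBEQ
6: · MOVLE
7: · ADDHI
8: ✓ CMP  NZCV=1010
9: · MOVPL
10: ✓ MOVNE  r2←0xa9
11: ✓ ADDVC  r3←0xa6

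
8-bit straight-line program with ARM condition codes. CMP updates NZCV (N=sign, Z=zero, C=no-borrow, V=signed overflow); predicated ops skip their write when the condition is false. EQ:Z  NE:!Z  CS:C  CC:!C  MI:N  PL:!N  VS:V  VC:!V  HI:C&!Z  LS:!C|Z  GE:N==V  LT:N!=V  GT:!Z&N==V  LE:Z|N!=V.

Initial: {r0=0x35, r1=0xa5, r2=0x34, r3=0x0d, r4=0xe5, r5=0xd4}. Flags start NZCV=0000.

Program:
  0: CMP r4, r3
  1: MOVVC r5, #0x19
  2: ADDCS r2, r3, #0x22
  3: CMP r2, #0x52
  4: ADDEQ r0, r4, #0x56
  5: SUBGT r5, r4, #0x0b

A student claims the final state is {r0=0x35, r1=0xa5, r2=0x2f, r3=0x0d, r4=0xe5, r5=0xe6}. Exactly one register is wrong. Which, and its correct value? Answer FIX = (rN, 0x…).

0: ✓ CMP  NZCV=1010
1: ✓ MOVVC  r5←0x19
2: ✓ ADDCS  r2←0x2f
3: ✓ CMP  NZCV=1000
4: · ADDEQ
5: · SUBGT

FIX = (r5, 0x19)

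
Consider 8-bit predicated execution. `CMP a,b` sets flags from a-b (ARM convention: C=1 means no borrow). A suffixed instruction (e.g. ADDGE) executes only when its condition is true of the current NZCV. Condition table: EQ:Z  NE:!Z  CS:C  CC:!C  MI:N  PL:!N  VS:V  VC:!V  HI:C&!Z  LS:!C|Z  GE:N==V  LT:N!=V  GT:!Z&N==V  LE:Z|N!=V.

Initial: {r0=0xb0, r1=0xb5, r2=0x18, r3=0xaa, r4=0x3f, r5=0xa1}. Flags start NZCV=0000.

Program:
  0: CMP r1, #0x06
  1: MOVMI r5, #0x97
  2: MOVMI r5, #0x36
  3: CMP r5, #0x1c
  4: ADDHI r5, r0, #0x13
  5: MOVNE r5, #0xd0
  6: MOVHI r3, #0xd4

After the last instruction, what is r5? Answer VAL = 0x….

[0] flags=1010 → (cmp)
[1] flags=1010 MI?T → r5=0x97
[2] flags=1010 MI?T → r5=0x36
[3] flags=0010 → (cmp)
[4] flags=0010 HI?T → r5=0xc3
[5] flags=0010 NE?T → r5=0xd0
[6] flags=0010 HI?T → r3=0xd4

VAL = 0xd0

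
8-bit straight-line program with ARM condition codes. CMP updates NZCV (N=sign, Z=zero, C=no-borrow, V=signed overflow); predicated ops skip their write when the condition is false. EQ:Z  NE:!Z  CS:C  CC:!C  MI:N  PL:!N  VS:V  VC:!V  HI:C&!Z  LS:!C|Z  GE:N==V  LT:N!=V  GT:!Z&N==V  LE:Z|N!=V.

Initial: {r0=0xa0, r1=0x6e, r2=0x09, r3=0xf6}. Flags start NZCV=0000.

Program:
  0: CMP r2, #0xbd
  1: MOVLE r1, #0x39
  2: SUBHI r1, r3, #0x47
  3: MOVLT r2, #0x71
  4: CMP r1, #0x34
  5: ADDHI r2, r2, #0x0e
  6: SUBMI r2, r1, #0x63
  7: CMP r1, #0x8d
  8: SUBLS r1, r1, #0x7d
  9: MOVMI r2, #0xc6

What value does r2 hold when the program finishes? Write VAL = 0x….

0: ✓ CMP  NZCV=0000
1: · MOVLE
2: · SUBHI
3: · MOVLT
4: ✓ CMP  NZCV=0010
5: ✓ ADDHI  r2←0x17
6: · SUBMI
7: ✓ CMP  NZCV=1001
8: ✓ SUBLS  r1←0xf1
9: ✓ MOVMI  r2←0xc6

VAL = 0xc6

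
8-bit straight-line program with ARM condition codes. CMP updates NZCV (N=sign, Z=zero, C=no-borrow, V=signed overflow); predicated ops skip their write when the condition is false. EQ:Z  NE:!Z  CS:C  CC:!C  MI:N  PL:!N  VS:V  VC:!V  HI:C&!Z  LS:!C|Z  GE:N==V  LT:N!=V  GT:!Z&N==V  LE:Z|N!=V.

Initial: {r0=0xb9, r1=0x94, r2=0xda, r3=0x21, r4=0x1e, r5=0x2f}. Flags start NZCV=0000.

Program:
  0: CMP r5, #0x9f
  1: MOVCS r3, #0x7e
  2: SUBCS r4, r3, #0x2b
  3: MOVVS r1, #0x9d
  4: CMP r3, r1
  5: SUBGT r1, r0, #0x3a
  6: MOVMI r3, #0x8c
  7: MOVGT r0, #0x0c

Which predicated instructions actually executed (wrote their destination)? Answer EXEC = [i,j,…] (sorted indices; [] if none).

[0] flags=1001 → (cmp)
[1] flags=1001 CS?F → skip
[2] flags=1001 CS?F → skip
[3] flags=1001 VS?T → r1=0x9d
[4] flags=1001 → (cmp)
[5] flags=1001 GT?T → r1=0x7f
[6] flags=1001 MI?T → r3=0x8c
[7] flags=1001 GT?T → r0=0x0c

EXEC = [3,5,6,7]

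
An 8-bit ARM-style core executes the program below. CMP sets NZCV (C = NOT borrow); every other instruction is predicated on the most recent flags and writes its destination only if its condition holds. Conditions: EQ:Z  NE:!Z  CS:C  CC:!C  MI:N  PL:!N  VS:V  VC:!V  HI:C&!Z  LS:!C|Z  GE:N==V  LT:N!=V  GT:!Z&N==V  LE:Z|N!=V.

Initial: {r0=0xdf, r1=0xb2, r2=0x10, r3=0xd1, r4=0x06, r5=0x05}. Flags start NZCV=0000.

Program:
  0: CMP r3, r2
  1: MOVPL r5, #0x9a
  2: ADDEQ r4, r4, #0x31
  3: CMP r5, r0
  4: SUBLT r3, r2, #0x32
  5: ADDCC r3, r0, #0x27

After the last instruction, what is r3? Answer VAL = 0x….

VAL = 0x06

0: ✓ CMP  NZCV=1010
1: · MOVPL
2: · ADDEQ
3: ✓ CMP  NZCV=0000
4: · SUBLT
5: ✓ ADDCC  r3←0x06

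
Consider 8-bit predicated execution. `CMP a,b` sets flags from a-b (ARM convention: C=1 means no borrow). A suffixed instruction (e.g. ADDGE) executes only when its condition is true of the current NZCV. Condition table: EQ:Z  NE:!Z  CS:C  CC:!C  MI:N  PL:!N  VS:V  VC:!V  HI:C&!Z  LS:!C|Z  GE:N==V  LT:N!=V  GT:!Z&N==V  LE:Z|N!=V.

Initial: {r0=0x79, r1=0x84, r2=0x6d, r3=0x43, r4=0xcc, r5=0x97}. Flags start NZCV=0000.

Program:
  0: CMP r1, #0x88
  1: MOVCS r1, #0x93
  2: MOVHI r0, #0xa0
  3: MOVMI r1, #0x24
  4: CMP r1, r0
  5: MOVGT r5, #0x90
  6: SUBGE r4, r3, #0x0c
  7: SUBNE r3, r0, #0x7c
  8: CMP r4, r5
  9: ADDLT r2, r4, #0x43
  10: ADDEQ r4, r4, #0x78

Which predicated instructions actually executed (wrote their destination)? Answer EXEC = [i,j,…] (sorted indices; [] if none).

EXEC = [3,7]

0: ✓ CMP  NZCV=1000
1: · MOVCS
2: · MOVHI
3: ✓ MOVMI  r1←0x24
4: ✓ CMP  NZCV=1000
5: · MOVGT
6: · SUBGE
7: ✓ SUBNE  r3←0xfd
8: ✓ CMP  NZCV=0010
9: · ADDLT
10: · ADDEQ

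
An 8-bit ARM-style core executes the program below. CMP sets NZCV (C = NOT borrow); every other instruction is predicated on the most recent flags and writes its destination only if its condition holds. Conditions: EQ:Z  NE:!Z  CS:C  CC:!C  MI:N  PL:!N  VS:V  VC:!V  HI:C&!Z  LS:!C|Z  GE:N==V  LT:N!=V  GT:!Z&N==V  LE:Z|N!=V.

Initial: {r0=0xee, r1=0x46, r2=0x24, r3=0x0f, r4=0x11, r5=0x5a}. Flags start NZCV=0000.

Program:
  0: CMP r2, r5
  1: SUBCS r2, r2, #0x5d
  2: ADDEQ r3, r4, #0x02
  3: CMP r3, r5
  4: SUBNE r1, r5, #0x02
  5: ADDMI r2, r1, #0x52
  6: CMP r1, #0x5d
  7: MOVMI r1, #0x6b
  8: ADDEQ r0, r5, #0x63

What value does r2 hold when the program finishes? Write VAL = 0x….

VAL = 0xaa

0: ✓ CMP  NZCV=1000
1: · SUBCS
2: · ADDEQ
3: ✓ CMP  NZCV=1000
4: ✓ SUBNE  r1←0x58
5: ✓ ADDMI  r2←0xaa
6: ✓ CMP  NZCV=1000
7: ✓ MOVMI  r1←0x6b
8: · ADDEQ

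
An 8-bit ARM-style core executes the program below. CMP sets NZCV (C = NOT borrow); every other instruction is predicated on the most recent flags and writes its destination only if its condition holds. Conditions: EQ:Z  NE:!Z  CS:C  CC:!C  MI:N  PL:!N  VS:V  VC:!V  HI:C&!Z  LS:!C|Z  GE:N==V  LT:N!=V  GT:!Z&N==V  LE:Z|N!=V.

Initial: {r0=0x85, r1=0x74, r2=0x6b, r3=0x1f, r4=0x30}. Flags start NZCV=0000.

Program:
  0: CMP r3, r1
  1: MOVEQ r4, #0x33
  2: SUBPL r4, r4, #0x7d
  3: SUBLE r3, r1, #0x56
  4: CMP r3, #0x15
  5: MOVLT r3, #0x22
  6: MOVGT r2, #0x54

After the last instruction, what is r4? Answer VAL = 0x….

VAL = 0x30

0: ✓ CMP  NZCV=1000
1: · MOVEQ
2: · SUBPL
3: ✓ SUBLE  r3←0x1e
4: ✓ CMP  NZCV=0010
5: · MOVLT
6: ✓ MOVGT  r2←0x54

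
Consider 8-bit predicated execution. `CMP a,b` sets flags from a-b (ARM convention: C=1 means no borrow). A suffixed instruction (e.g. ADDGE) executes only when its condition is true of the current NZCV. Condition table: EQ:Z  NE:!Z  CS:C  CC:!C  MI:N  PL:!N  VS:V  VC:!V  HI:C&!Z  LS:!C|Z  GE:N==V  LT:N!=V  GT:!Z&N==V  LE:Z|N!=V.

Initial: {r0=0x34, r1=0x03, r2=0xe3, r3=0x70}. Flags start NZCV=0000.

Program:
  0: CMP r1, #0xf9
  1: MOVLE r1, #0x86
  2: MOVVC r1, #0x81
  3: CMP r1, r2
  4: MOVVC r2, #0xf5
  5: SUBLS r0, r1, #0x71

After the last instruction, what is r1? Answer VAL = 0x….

[0] flags=0000 → (cmp)
[1] flags=0000 LE?F → skip
[2] flags=0000 VC?T → r1=0x81
[3] flags=1000 → (cmp)
[4] flags=1000 VC?T → r2=0xf5
[5] flags=1000 LS?T → r0=0x10

VAL = 0x81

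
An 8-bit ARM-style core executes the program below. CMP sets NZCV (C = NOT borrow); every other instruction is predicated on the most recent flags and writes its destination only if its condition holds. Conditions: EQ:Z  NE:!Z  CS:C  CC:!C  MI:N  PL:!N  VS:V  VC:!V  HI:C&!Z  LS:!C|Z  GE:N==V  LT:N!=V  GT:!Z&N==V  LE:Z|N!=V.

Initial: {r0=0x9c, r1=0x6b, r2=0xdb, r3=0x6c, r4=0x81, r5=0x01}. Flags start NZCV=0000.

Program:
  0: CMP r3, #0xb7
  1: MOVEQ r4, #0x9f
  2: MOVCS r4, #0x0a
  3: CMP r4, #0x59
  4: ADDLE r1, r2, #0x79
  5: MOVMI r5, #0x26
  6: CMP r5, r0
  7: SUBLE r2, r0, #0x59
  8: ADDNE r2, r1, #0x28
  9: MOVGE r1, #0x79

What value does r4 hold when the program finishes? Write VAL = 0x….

VAL = 0x81

[0] flags=1001 → (cmp)
[1] flags=1001 EQ?F → skip
[2] flags=1001 CS?F → skip
[3] flags=0011 → (cmp)
[4] flags=0011 LE?T → r1=0x54
[5] flags=0011 MI?F → skip
[6] flags=0000 → (cmp)
[7] flags=0000 LE?F → skip
[8] flags=0000 NE?T → r2=0x7c
[9] flags=0000 GE?T → r1=0x79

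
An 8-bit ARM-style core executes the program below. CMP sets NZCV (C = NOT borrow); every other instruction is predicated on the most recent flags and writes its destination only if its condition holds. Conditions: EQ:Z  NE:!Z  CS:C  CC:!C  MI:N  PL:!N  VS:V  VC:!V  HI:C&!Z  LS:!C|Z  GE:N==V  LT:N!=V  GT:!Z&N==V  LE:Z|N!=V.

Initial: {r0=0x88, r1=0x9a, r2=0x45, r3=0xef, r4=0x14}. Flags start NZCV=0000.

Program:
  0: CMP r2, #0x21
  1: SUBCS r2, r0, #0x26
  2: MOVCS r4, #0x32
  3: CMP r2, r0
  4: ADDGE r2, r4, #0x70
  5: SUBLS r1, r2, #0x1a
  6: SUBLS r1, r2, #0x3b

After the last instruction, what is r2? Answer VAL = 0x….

VAL = 0xa2

0: ✓ CMP  NZCV=0010
1: ✓ SUBCS  r2←0x62
2: ✓ MOVCS  r4←0x32
3: ✓ CMP  NZCV=1001
4: ✓ ADDGE  r2←0xa2
5: ✓ SUBLS  r1←0x88
6: ✓ SUBLS  r1←0x67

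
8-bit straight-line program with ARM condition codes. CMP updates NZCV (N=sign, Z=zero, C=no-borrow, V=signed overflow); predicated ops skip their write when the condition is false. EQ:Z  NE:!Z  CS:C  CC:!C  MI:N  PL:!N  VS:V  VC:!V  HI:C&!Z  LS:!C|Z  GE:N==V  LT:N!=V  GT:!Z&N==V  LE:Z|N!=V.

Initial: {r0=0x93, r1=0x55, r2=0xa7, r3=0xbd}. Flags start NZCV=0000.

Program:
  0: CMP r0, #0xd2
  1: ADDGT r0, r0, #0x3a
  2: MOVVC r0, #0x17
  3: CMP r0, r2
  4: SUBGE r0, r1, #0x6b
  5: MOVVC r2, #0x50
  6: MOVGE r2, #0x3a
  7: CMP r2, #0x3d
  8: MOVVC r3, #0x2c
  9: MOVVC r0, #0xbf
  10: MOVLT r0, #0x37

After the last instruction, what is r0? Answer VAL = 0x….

[0] flags=1000 → (cmp)
[1] flags=1000 GT?F → skip
[2] flags=1000 VC?T → r0=0x17
[3] flags=0000 → (cmp)
[4] flags=0000 GE?T → r0=0xea
[5] flags=0000 VC?T → r2=0x50
[6] flags=0000 GE?T → r2=0x3a
[7] flags=1000 → (cmp)
[8] flags=1000 VC?T → r3=0x2c
[9] flags=1000 VC?T → r0=0xbf
[10] flags=1000 LT?T → r0=0x37

VAL = 0x37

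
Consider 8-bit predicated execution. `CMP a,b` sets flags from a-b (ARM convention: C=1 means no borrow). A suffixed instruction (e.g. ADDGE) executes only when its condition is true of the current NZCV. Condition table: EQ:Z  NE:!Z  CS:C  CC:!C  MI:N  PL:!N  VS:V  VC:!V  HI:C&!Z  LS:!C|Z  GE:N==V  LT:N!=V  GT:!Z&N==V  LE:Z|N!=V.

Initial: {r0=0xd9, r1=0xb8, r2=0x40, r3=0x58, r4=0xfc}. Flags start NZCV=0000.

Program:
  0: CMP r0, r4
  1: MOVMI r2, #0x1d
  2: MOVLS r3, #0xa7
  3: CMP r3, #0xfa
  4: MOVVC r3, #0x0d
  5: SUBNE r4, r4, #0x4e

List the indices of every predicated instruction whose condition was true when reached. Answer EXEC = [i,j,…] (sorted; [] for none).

EXEC = [1,2,4,5]

[0] flags=1000 → (cmp)
[1] flags=1000 MI?T → r2=0x1d
[2] flags=1000 LS?T → r3=0xa7
[3] flags=1000 → (cmp)
[4] flags=1000 VC?T → r3=0x0d
[5] flags=1000 NE?T → r4=0xae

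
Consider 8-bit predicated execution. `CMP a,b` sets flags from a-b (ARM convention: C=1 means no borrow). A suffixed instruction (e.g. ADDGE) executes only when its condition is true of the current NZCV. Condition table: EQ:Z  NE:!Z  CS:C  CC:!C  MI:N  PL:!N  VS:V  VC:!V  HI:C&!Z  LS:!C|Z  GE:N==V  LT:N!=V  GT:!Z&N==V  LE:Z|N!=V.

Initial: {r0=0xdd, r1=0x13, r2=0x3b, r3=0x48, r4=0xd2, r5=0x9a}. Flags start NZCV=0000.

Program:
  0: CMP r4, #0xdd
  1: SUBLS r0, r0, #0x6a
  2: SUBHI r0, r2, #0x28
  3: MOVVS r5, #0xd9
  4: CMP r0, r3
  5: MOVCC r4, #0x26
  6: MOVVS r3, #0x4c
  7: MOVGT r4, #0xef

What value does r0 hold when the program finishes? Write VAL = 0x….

0: ✓ CMP  NZCV=1000
1: ✓ SUBLS  r0←0x73
2: · SUBHI
3: · MOVVS
4: ✓ CMP  NZCV=0010
5: · MOVCC
6: · MOVVS
7: ✓ MOVGT  r4←0xef

VAL = 0x73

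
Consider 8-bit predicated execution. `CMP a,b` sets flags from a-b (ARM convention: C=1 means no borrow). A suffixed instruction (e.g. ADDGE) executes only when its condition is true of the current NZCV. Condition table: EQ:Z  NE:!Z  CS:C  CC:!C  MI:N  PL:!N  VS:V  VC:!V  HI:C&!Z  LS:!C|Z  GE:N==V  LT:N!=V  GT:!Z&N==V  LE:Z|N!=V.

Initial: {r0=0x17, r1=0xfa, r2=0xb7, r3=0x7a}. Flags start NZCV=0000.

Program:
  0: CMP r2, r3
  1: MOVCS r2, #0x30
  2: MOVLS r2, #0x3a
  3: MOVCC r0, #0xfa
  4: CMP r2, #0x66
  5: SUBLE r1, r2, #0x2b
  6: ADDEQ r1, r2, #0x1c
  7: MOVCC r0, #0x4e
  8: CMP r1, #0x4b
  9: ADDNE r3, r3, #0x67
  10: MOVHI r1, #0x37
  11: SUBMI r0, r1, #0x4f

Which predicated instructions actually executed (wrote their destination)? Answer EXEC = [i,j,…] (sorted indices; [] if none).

EXEC = [1,5,7,9,11]

0: ✓ CMP  NZCV=0011
1: ✓ MOVCS  r2←0x30
2: · MOVLS
3: · MOVCC
4: ✓ CMP  NZCV=1000
5: ✓ SUBLE  r1←0x05
6: · ADDEQ
7: ✓ MOVCC  r0←0x4e
8: ✓ CMP  NZCV=1000
9: ✓ ADDNE  r3←0xe1
10: · MOVHI
11: ✓ SUBMI  r0←0xb6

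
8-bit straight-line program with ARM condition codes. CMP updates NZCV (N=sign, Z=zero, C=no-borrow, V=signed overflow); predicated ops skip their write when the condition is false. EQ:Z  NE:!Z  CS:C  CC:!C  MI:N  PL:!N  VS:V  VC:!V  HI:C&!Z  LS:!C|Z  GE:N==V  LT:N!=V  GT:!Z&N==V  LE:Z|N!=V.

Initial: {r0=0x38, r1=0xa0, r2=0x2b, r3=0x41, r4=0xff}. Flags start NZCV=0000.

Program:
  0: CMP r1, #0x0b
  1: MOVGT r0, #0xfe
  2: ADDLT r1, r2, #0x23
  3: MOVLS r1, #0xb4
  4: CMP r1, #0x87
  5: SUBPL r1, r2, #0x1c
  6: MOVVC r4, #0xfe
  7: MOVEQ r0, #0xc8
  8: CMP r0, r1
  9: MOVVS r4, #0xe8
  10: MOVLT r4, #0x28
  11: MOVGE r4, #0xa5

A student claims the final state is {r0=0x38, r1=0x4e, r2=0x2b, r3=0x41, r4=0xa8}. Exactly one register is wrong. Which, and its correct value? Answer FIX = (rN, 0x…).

0: ✓ CMP  NZCV=1010
1: · MOVGT
2: ✓ ADDLT  r1←0x4e
3: · MOVLS
4: ✓ CMP  NZCV=1001
5: · SUBPL
6: · MOVVC
7: · MOVEQ
8: ✓ CMP  NZCV=1000
9: · MOVVS
10: ✓ MOVLT  r4←0x28
11: · MOVGE

FIX = (r4, 0x28)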